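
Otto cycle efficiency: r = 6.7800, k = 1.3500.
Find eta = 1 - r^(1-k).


r^(k-1) = 1.9540
eta = 1 - 1/1.9540 = 0.4882 = 48.8236%

48.8236%


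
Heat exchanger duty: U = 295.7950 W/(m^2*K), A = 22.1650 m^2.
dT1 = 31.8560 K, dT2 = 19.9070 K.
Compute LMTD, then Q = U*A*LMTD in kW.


LMTD = 25.4151 K
Q = 295.7950 * 22.1650 * 25.4151 = 166628.6576 W = 166.6287 kW

166.6287 kW


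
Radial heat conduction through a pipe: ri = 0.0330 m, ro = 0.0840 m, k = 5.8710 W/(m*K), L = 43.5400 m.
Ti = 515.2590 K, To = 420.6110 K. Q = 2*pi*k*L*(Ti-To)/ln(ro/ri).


dT = 94.6480 K
ln(ro/ri) = 0.9343
Q = 2*pi*5.8710*43.5400*94.6480 / 0.9343 = 162705.1022 W

162705.1022 W


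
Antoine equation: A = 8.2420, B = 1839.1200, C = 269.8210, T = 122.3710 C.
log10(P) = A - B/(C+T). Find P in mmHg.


C+T = 392.1920
B/(C+T) = 4.6893
log10(P) = 8.2420 - 4.6893 = 3.5527
P = 10^3.5527 = 3569.9667 mmHg

3569.9667 mmHg


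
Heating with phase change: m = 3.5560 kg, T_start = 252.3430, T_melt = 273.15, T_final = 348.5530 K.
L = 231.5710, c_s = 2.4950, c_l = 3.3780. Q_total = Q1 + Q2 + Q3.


Q1 (sensible, solid) = 3.5560 * 2.4950 * 20.8070 = 184.6043 kJ
Q2 (latent) = 3.5560 * 231.5710 = 823.4665 kJ
Q3 (sensible, liquid) = 3.5560 * 3.3780 * 75.4030 = 905.7535 kJ
Q_total = 1913.8243 kJ

1913.8243 kJ


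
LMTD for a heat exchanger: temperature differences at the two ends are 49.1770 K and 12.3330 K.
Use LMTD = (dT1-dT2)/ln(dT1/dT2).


dT1/dT2 = 3.9874
ln(dT1/dT2) = 1.3831
LMTD = 36.8440 / 1.3831 = 26.6378 K

26.6378 K


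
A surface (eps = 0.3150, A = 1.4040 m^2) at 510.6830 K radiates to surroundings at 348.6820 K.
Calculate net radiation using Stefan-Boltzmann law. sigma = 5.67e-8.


T^4 = 6.8015e+10
Tsurr^4 = 1.4781e+10
Q = 0.3150 * 5.67e-8 * 1.4040 * 5.3234e+10 = 1334.8947 W

1334.8947 W


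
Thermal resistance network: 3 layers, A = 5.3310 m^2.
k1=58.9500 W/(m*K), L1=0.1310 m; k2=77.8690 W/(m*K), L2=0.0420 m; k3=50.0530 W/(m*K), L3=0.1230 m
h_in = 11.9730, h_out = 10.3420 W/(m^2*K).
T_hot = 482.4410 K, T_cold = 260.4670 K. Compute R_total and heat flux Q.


R_conv_in = 1/(11.9730*5.3310) = 0.0157
R_1 = 0.1310/(58.9500*5.3310) = 0.0004
R_2 = 0.0420/(77.8690*5.3310) = 0.0001
R_3 = 0.1230/(50.0530*5.3310) = 0.0005
R_conv_out = 1/(10.3420*5.3310) = 0.0181
R_total = 0.0348 K/W
Q = 221.9740 / 0.0348 = 6381.5030 W

R_total = 0.0348 K/W, Q = 6381.5030 W


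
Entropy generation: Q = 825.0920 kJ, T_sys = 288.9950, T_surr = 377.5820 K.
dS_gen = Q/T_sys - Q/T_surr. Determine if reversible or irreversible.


dS_sys = 825.0920/288.9950 = 2.8550 kJ/K
dS_surr = -825.0920/377.5820 = -2.1852 kJ/K
dS_gen = 2.8550 - 2.1852 = 0.6698 kJ/K (irreversible)

dS_gen = 0.6698 kJ/K, irreversible


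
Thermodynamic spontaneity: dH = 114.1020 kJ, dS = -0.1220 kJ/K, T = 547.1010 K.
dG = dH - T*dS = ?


T*dS = 547.1010 * -0.1220 = -66.7463 kJ
dG = 114.1020 + 66.7463 = 180.8483 kJ (non-spontaneous)

dG = 180.8483 kJ, non-spontaneous


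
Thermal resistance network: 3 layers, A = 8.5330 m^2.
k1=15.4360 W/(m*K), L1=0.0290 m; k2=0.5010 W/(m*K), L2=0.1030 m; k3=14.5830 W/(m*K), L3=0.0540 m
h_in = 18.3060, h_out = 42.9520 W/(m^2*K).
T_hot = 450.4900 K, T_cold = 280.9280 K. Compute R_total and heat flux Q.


R_conv_in = 1/(18.3060*8.5330) = 0.0064
R_1 = 0.0290/(15.4360*8.5330) = 0.0002
R_2 = 0.1030/(0.5010*8.5330) = 0.0241
R_3 = 0.0540/(14.5830*8.5330) = 0.0004
R_conv_out = 1/(42.9520*8.5330) = 0.0027
R_total = 0.0339 K/W
Q = 169.5620 / 0.0339 = 5005.1079 W

R_total = 0.0339 K/W, Q = 5005.1079 W


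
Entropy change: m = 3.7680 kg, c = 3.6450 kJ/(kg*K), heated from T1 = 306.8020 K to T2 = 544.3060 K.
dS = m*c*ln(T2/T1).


T2/T1 = 1.7741
ln(T2/T1) = 0.5733
dS = 3.7680 * 3.6450 * 0.5733 = 7.8740 kJ/K

7.8740 kJ/K


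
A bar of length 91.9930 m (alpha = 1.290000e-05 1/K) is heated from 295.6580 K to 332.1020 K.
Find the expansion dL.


dT = 36.4440 K
dL = 1.290000e-05 * 91.9930 * 36.4440 = 0.043248 m
L_final = 92.036248 m

dL = 0.043248 m


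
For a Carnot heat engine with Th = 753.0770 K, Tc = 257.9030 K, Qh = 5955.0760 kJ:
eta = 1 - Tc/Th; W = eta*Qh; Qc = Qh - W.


eta = 1 - 257.9030/753.0770 = 0.6575
W = 0.6575 * 5955.0760 = 3915.6671 kJ
Qc = 5955.0760 - 3915.6671 = 2039.4089 kJ

eta = 65.7534%, W = 3915.6671 kJ, Qc = 2039.4089 kJ


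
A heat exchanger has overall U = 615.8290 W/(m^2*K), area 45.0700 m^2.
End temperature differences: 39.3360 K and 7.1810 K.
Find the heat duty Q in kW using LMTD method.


LMTD = 18.9069 K
Q = 615.8290 * 45.0700 * 18.9069 = 524768.9356 W = 524.7689 kW

524.7689 kW


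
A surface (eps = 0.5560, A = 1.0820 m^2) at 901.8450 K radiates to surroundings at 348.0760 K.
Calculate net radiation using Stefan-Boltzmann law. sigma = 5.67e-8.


T^4 = 6.6150e+11
Tsurr^4 = 1.4679e+10
Q = 0.5560 * 5.67e-8 * 1.0820 * 6.4682e+11 = 22063.1204 W

22063.1204 W


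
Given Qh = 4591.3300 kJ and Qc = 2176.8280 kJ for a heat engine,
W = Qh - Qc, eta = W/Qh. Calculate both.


W = 4591.3300 - 2176.8280 = 2414.5020 kJ
eta = 2414.5020 / 4591.3300 = 0.5259 = 52.5883%

W = 2414.5020 kJ, eta = 52.5883%


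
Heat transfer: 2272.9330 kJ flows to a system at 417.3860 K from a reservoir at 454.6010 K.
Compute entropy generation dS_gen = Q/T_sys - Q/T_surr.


dS_sys = 2272.9330/417.3860 = 5.4456 kJ/K
dS_surr = -2272.9330/454.6010 = -4.9998 kJ/K
dS_gen = 5.4456 - 4.9998 = 0.4458 kJ/K (irreversible)

dS_gen = 0.4458 kJ/K, irreversible


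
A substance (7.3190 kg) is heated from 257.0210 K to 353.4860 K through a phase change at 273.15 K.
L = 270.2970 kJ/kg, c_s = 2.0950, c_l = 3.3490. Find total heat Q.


Q1 (sensible, solid) = 7.3190 * 2.0950 * 16.1290 = 247.3109 kJ
Q2 (latent) = 7.3190 * 270.2970 = 1978.3037 kJ
Q3 (sensible, liquid) = 7.3190 * 3.3490 * 80.3360 = 1969.1423 kJ
Q_total = 4194.7569 kJ

4194.7569 kJ


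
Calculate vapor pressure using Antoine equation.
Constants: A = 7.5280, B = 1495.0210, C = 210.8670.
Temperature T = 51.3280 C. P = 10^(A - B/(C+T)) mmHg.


C+T = 262.1950
B/(C+T) = 5.7019
log10(P) = 7.5280 - 5.7019 = 1.8261
P = 10^1.8261 = 66.9972 mmHg

66.9972 mmHg


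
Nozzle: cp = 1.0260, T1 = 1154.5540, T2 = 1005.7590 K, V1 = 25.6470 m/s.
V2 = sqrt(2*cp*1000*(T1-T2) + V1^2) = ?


dT = 148.7950 K
2*cp*1000*dT = 305327.3400
V1^2 = 657.7686
V2 = sqrt(305985.1086) = 553.1592 m/s

553.1592 m/s


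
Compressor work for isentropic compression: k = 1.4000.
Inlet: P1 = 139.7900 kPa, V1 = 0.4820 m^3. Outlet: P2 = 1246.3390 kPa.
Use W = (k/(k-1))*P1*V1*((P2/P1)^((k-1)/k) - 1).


(k-1)/k = 0.2857
(P2/P1)^exp = 1.8684
W = 3.5000 * 139.7900 * 0.4820 * (1.8684 - 1) = 204.7956 kJ

204.7956 kJ


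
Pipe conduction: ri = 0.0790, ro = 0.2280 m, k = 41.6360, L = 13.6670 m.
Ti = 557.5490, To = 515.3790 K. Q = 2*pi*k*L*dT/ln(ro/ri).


dT = 42.1700 K
ln(ro/ri) = 1.0599
Q = 2*pi*41.6360*13.6670*42.1700 / 1.0599 = 142253.0814 W

142253.0814 W


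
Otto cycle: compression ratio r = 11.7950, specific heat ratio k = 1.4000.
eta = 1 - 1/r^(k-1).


r^(k-1) = 2.6834
eta = 1 - 1/2.6834 = 0.6273 = 62.7333%

62.7333%


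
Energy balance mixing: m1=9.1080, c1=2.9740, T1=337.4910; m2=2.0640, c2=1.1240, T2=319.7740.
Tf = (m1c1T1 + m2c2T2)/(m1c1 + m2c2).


num = 9883.5387
den = 29.4071
Tf = 336.0933 K

336.0933 K


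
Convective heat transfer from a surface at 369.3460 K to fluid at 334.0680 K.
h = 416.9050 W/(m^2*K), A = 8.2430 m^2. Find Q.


dT = 35.2780 K
Q = 416.9050 * 8.2430 * 35.2780 = 121234.5373 W

121234.5373 W


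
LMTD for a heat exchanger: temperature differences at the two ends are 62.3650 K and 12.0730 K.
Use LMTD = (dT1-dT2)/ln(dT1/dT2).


dT1/dT2 = 5.1657
ln(dT1/dT2) = 1.6420
LMTD = 50.2920 / 1.6420 = 30.6279 K

30.6279 K


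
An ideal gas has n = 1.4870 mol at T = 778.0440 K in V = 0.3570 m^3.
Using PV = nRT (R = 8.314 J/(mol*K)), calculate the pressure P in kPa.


P = nRT/V = 1.4870 * 8.314 * 778.0440 / 0.3570
= 9618.8942 / 0.3570 = 26943.6812 Pa = 26.9437 kPa

26.9437 kPa


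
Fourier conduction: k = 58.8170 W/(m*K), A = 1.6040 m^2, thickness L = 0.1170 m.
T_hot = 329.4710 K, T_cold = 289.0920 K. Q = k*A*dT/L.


dT = 40.3790 K
Q = 58.8170 * 1.6040 * 40.3790 / 0.1170 = 32559.4403 W

32559.4403 W


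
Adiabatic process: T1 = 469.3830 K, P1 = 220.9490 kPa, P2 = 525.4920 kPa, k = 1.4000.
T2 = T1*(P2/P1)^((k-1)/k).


(k-1)/k = 0.2857
(P2/P1)^exp = 1.2809
T2 = 469.3830 * 1.2809 = 601.2211 K

601.2211 K


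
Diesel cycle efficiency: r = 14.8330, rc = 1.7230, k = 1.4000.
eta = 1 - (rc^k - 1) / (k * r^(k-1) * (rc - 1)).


r^(k-1) = 2.9410
rc^k = 2.1419
eta = 0.6164 = 61.6407%

61.6407%


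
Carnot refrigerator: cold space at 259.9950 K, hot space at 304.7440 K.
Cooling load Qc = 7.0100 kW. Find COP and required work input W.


COP = 259.9950 / 44.7490 = 5.8101
W = 7.0100 / 5.8101 = 1.2065 kW

COP = 5.8101, W = 1.2065 kW


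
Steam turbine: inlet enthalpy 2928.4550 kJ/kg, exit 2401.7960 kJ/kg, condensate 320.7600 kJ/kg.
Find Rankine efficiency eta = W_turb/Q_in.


W = 526.6590 kJ/kg
Q_in = 2607.6950 kJ/kg
eta = 0.2020 = 20.1963%

eta = 20.1963%


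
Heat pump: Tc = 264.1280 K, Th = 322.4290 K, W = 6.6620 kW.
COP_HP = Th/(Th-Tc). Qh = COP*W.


COP = 322.4290 / 58.3010 = 5.5304
Qh = 5.5304 * 6.6620 = 36.8437 kW

COP = 5.5304, Qh = 36.8437 kW


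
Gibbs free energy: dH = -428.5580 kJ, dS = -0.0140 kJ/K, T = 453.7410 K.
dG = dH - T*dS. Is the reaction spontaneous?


T*dS = 453.7410 * -0.0140 = -6.3524 kJ
dG = -428.5580 + 6.3524 = -422.2056 kJ (spontaneous)

dG = -422.2056 kJ, spontaneous


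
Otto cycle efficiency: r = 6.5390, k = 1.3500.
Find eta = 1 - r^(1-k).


r^(k-1) = 1.9294
eta = 1 - 1/1.9294 = 0.4817 = 48.1712%

48.1712%


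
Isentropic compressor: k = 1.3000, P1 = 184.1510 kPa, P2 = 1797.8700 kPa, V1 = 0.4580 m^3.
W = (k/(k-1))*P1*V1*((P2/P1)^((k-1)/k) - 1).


(k-1)/k = 0.2308
(P2/P1)^exp = 1.6919
W = 4.3333 * 184.1510 * 0.4580 * (1.6919 - 1) = 252.8615 kJ

252.8615 kJ


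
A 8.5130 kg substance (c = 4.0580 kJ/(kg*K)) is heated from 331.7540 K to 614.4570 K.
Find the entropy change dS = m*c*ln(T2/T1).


T2/T1 = 1.8521
ln(T2/T1) = 0.6163
dS = 8.5130 * 4.0580 * 0.6163 = 21.2921 kJ/K

21.2921 kJ/K


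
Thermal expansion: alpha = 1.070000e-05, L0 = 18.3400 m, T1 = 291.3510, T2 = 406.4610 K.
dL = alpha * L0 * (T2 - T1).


dT = 115.1100 K
dL = 1.070000e-05 * 18.3400 * 115.1100 = 0.022589 m
L_final = 18.362589 m

dL = 0.022589 m


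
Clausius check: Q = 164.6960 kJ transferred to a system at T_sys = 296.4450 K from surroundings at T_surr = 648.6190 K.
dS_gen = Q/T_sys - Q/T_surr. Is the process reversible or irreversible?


dS_sys = 164.6960/296.4450 = 0.5556 kJ/K
dS_surr = -164.6960/648.6190 = -0.2539 kJ/K
dS_gen = 0.5556 - 0.2539 = 0.3017 kJ/K (irreversible)

dS_gen = 0.3017 kJ/K, irreversible


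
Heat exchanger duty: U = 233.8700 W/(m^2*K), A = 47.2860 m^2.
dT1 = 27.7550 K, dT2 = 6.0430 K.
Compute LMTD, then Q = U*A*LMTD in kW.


LMTD = 14.2419 K
Q = 233.8700 * 47.2860 * 14.2419 = 157498.0207 W = 157.4980 kW

157.4980 kW


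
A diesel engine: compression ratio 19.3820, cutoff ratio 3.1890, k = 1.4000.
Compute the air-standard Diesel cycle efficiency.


r^(k-1) = 3.2731
rc^k = 5.0713
eta = 0.5941 = 59.4121%

59.4121%


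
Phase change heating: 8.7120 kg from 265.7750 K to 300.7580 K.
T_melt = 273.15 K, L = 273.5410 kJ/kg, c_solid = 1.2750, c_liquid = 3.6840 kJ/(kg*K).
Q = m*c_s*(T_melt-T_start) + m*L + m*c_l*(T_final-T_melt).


Q1 (sensible, solid) = 8.7120 * 1.2750 * 7.3750 = 81.9200 kJ
Q2 (latent) = 8.7120 * 273.5410 = 2383.0892 kJ
Q3 (sensible, liquid) = 8.7120 * 3.6840 * 27.6080 = 886.0790 kJ
Q_total = 3351.0882 kJ

3351.0882 kJ


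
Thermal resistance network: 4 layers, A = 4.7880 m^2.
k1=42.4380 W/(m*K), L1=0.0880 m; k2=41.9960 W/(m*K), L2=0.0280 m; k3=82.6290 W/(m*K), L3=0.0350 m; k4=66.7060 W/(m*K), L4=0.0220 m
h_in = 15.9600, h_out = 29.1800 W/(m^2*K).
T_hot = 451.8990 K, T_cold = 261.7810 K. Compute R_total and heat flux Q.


R_conv_in = 1/(15.9600*4.7880) = 0.0131
R_1 = 0.0880/(42.4380*4.7880) = 0.0004
R_2 = 0.0280/(41.9960*4.7880) = 0.0001
R_3 = 0.0350/(82.6290*4.7880) = 8.8467e-05
R_4 = 0.0220/(66.7060*4.7880) = 6.8882e-05
R_conv_out = 1/(29.1800*4.7880) = 0.0072
R_total = 0.0210 K/W
Q = 190.1180 / 0.0210 = 9064.7400 W

R_total = 0.0210 K/W, Q = 9064.7400 W


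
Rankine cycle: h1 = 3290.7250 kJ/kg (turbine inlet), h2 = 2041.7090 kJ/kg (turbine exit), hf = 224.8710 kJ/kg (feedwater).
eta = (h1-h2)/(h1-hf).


W = 1249.0160 kJ/kg
Q_in = 3065.8540 kJ/kg
eta = 0.4074 = 40.7396%

eta = 40.7396%


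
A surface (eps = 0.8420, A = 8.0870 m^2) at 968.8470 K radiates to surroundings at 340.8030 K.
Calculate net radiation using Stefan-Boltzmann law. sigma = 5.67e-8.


T^4 = 8.8109e+11
Tsurr^4 = 1.3490e+10
Q = 0.8420 * 5.67e-8 * 8.0870 * 8.6760e+11 = 334967.4768 W

334967.4768 W


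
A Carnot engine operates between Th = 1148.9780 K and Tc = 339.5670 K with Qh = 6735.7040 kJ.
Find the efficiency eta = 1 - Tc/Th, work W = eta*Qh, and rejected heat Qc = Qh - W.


eta = 1 - 339.5670/1148.9780 = 0.7045
W = 0.7045 * 6735.7040 = 4745.0455 kJ
Qc = 6735.7040 - 4745.0455 = 1990.6585 kJ

eta = 70.4462%, W = 4745.0455 kJ, Qc = 1990.6585 kJ


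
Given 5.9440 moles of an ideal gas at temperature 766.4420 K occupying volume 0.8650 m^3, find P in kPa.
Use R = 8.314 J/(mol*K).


P = nRT/V = 5.9440 * 8.314 * 766.4420 / 0.8650
= 37876.3496 / 0.8650 = 43787.6874 Pa = 43.7877 kPa

43.7877 kPa


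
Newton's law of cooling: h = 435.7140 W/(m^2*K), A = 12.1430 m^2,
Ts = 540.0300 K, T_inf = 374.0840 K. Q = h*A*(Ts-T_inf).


dT = 165.9460 K
Q = 435.7140 * 12.1430 * 165.9460 = 877999.5597 W

877999.5597 W


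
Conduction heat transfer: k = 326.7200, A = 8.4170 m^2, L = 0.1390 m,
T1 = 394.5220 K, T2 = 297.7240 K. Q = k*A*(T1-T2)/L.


dT = 96.7980 K
Q = 326.7200 * 8.4170 * 96.7980 / 0.1390 = 1915069.9052 W

1915069.9052 W


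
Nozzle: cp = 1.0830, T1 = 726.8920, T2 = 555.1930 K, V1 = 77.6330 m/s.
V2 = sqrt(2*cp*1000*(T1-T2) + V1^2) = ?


dT = 171.6990 K
2*cp*1000*dT = 371900.0340
V1^2 = 6026.8827
V2 = sqrt(377926.9167) = 614.7576 m/s

614.7576 m/s


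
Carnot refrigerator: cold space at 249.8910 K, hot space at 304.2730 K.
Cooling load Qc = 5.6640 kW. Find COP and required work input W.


COP = 249.8910 / 54.3820 = 4.5951
W = 5.6640 / 4.5951 = 1.2326 kW

COP = 4.5951, W = 1.2326 kW


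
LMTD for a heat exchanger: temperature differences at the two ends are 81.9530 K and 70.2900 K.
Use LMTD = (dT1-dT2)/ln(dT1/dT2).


dT1/dT2 = 1.1659
ln(dT1/dT2) = 0.1535
LMTD = 11.6630 / 0.1535 = 75.9724 K

75.9724 K


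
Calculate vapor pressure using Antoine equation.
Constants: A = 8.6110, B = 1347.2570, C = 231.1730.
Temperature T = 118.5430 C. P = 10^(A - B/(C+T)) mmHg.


C+T = 349.7160
B/(C+T) = 3.8524
log10(P) = 8.6110 - 3.8524 = 4.7586
P = 10^4.7586 = 57354.6076 mmHg

57354.6076 mmHg


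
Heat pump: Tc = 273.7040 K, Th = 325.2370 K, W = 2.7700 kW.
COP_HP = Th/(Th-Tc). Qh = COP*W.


COP = 325.2370 / 51.5330 = 6.3112
Qh = 6.3112 * 2.7700 = 17.4821 kW

COP = 6.3112, Qh = 17.4821 kW


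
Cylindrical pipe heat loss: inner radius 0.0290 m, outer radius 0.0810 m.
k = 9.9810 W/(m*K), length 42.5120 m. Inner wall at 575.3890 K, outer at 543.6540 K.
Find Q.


dT = 31.7350 K
ln(ro/ri) = 1.0272
Q = 2*pi*9.9810*42.5120*31.7350 / 1.0272 = 82369.9282 W

82369.9282 W


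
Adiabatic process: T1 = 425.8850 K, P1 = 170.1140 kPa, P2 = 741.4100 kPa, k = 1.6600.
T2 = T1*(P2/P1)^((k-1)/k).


(k-1)/k = 0.3976
(P2/P1)^exp = 1.7955
T2 = 425.8850 * 1.7955 = 764.6790 K

764.6790 K


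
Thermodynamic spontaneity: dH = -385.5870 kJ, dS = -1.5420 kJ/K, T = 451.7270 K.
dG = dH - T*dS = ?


T*dS = 451.7270 * -1.5420 = -696.5630 kJ
dG = -385.5870 + 696.5630 = 310.9760 kJ (non-spontaneous)

dG = 310.9760 kJ, non-spontaneous


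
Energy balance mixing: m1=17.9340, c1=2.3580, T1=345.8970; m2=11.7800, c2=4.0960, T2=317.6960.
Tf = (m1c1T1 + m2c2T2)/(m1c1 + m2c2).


num = 29956.5326
den = 90.5393
Tf = 330.8679 K

330.8679 K


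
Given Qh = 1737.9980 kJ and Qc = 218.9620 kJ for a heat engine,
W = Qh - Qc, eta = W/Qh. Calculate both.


W = 1737.9980 - 218.9620 = 1519.0360 kJ
eta = 1519.0360 / 1737.9980 = 0.8740 = 87.4015%

W = 1519.0360 kJ, eta = 87.4015%


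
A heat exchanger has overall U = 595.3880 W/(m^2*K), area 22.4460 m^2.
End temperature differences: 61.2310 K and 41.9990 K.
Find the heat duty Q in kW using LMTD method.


LMTD = 51.0122 K
Q = 595.3880 * 22.4460 * 51.0122 = 681731.1894 W = 681.7312 kW

681.7312 kW


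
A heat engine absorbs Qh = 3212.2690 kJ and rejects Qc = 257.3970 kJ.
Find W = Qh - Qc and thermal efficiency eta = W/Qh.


W = 3212.2690 - 257.3970 = 2954.8720 kJ
eta = 2954.8720 / 3212.2690 = 0.9199 = 91.9871%

W = 2954.8720 kJ, eta = 91.9871%


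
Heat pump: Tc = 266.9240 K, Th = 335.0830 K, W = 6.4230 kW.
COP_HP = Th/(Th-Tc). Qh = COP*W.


COP = 335.0830 / 68.1590 = 4.9162
Qh = 4.9162 * 6.4230 = 31.5767 kW

COP = 4.9162, Qh = 31.5767 kW


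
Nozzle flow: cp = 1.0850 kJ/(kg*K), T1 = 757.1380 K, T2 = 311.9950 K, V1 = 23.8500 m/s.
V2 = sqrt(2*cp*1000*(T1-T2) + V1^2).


dT = 445.1430 K
2*cp*1000*dT = 965960.3100
V1^2 = 568.8225
V2 = sqrt(966529.1325) = 983.1221 m/s

983.1221 m/s


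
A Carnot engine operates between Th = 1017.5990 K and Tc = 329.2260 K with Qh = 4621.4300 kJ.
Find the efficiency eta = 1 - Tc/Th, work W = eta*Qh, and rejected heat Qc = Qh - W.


eta = 1 - 329.2260/1017.5990 = 0.6765
W = 0.6765 * 4621.4300 = 3126.2488 kJ
Qc = 4621.4300 - 3126.2488 = 1495.1812 kJ

eta = 67.6468%, W = 3126.2488 kJ, Qc = 1495.1812 kJ


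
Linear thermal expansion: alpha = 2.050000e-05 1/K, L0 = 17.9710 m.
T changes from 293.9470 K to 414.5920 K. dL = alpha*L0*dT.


dT = 120.6450 K
dL = 2.050000e-05 * 17.9710 * 120.6450 = 0.044446 m
L_final = 18.015446 m

dL = 0.044446 m


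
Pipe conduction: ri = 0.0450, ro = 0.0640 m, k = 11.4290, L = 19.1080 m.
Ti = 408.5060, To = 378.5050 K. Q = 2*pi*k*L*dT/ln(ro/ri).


dT = 30.0010 K
ln(ro/ri) = 0.3522
Q = 2*pi*11.4290*19.1080*30.0010 / 0.3522 = 116875.7256 W

116875.7256 W


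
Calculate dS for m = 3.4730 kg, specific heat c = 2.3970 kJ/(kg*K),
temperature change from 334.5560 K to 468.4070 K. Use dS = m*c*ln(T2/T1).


T2/T1 = 1.4001
ln(T2/T1) = 0.3365
dS = 3.4730 * 2.3970 * 0.3365 = 2.8016 kJ/K

2.8016 kJ/K


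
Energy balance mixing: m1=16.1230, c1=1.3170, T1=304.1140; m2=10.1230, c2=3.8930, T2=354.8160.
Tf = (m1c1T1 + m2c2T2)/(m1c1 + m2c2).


num = 20440.4406
den = 60.6428
Tf = 337.0628 K

337.0628 K


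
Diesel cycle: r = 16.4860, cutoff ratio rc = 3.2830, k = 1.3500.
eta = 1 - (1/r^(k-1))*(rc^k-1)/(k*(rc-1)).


r^(k-1) = 2.6668
rc^k = 4.9770
eta = 0.5161 = 51.6136%

51.6136%


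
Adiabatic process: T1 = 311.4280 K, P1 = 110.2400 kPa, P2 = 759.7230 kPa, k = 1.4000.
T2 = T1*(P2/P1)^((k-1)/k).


(k-1)/k = 0.2857
(P2/P1)^exp = 1.7359
T2 = 311.4280 * 1.7359 = 540.6006 K

540.6006 K


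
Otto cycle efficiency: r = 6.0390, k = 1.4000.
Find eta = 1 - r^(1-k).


r^(k-1) = 2.0530
eta = 1 - 1/2.0530 = 0.5129 = 51.2905%

51.2905%


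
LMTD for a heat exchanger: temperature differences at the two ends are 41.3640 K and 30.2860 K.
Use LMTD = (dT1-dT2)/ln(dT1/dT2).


dT1/dT2 = 1.3658
ln(dT1/dT2) = 0.3117
LMTD = 11.0780 / 0.3117 = 35.5377 K

35.5377 K


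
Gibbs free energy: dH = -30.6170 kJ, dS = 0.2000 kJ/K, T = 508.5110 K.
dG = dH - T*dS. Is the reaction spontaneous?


T*dS = 508.5110 * 0.2000 = 101.7022 kJ
dG = -30.6170 - 101.7022 = -132.3192 kJ (spontaneous)

dG = -132.3192 kJ, spontaneous


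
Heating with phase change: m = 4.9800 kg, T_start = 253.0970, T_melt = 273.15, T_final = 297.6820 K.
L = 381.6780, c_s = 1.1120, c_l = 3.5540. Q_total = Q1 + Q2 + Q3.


Q1 (sensible, solid) = 4.9800 * 1.1120 * 20.0530 = 111.0487 kJ
Q2 (latent) = 4.9800 * 381.6780 = 1900.7564 kJ
Q3 (sensible, liquid) = 4.9800 * 3.5540 * 24.5320 = 434.1899 kJ
Q_total = 2445.9950 kJ

2445.9950 kJ


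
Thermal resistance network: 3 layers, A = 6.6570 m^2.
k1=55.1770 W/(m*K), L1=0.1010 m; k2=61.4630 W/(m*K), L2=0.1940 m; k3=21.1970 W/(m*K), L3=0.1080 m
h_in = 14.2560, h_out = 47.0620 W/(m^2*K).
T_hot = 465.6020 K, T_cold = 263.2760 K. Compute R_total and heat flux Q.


R_conv_in = 1/(14.2560*6.6570) = 0.0105
R_1 = 0.1010/(55.1770*6.6570) = 0.0003
R_2 = 0.1940/(61.4630*6.6570) = 0.0005
R_3 = 0.1080/(21.1970*6.6570) = 0.0008
R_conv_out = 1/(47.0620*6.6570) = 0.0032
R_total = 0.0152 K/W
Q = 202.3260 / 0.0152 = 13272.8845 W

R_total = 0.0152 K/W, Q = 13272.8845 W


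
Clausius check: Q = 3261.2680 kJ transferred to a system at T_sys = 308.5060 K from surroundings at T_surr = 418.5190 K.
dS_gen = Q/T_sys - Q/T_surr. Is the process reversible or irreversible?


dS_sys = 3261.2680/308.5060 = 10.5712 kJ/K
dS_surr = -3261.2680/418.5190 = -7.7924 kJ/K
dS_gen = 10.5712 - 7.7924 = 2.7788 kJ/K (irreversible)

dS_gen = 2.7788 kJ/K, irreversible


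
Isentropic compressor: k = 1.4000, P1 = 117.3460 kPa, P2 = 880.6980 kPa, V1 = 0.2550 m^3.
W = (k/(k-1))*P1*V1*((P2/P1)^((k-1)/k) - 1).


(k-1)/k = 0.2857
(P2/P1)^exp = 1.7787
W = 3.5000 * 117.3460 * 0.2550 * (1.7787 - 1) = 81.5542 kJ

81.5542 kJ


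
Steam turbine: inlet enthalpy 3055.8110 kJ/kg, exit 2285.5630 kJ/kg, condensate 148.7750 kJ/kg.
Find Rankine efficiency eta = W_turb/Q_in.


W = 770.2480 kJ/kg
Q_in = 2907.0360 kJ/kg
eta = 0.2650 = 26.4960%

eta = 26.4960%


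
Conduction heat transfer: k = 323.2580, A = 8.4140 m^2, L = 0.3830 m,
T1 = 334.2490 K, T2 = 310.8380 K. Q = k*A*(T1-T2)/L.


dT = 23.4110 K
Q = 323.2580 * 8.4140 * 23.4110 / 0.3830 = 166254.3358 W

166254.3358 W


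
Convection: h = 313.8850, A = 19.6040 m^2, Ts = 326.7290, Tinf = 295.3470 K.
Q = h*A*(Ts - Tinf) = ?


dT = 31.3820 K
Q = 313.8850 * 19.6040 * 31.3820 = 193106.0471 W

193106.0471 W


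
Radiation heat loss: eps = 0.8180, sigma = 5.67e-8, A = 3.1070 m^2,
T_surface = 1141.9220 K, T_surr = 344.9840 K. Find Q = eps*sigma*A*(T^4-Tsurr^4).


T^4 = 1.7004e+12
Tsurr^4 = 1.4164e+10
Q = 0.8180 * 5.67e-8 * 3.1070 * 1.6862e+12 = 242991.1793 W

242991.1793 W


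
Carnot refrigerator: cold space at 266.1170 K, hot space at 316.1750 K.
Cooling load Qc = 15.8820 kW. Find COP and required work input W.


COP = 266.1170 / 50.0580 = 5.3162
W = 15.8820 / 5.3162 = 2.9875 kW

COP = 5.3162, W = 2.9875 kW


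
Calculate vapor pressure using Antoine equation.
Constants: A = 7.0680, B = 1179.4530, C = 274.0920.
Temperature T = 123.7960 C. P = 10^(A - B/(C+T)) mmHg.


C+T = 397.8880
B/(C+T) = 2.9643
log10(P) = 7.0680 - 2.9643 = 4.1037
P = 10^4.1037 = 12697.4374 mmHg

12697.4374 mmHg


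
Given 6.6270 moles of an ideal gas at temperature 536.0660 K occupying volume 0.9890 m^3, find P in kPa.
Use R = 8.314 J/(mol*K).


P = nRT/V = 6.6270 * 8.314 * 536.0660 / 0.9890
= 29535.5630 / 0.9890 = 29864.0677 Pa = 29.8641 kPa

29.8641 kPa


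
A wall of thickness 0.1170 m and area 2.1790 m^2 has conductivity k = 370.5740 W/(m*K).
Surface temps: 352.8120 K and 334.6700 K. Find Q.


dT = 18.1420 K
Q = 370.5740 * 2.1790 * 18.1420 / 0.1170 = 125207.8264 W

125207.8264 W


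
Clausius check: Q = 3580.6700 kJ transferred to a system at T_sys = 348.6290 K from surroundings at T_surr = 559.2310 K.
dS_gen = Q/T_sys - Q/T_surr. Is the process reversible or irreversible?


dS_sys = 3580.6700/348.6290 = 10.2707 kJ/K
dS_surr = -3580.6700/559.2310 = -6.4028 kJ/K
dS_gen = 10.2707 - 6.4028 = 3.8679 kJ/K (irreversible)

dS_gen = 3.8679 kJ/K, irreversible


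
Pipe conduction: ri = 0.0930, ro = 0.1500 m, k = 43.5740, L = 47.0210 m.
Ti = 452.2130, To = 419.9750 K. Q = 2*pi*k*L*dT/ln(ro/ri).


dT = 32.2380 K
ln(ro/ri) = 0.4780
Q = 2*pi*43.5740*47.0210*32.2380 / 0.4780 = 868174.1021 W

868174.1021 W


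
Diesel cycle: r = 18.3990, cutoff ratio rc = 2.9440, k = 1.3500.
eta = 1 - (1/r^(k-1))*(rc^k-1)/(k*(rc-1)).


r^(k-1) = 2.7713
rc^k = 4.2960
eta = 0.5468 = 54.6809%

54.6809%


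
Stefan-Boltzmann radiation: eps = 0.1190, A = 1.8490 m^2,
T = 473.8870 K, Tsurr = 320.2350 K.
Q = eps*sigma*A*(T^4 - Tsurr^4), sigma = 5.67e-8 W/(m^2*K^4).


T^4 = 5.0431e+10
Tsurr^4 = 1.0517e+10
Q = 0.1190 * 5.67e-8 * 1.8490 * 3.9915e+10 = 497.9648 W

497.9648 W


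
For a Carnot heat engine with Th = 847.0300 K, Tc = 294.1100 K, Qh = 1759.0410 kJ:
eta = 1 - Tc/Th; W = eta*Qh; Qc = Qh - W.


eta = 1 - 294.1100/847.0300 = 0.6528
W = 0.6528 * 1759.0410 = 1148.2580 kJ
Qc = 1759.0410 - 1148.2580 = 610.7830 kJ

eta = 65.2775%, W = 1148.2580 kJ, Qc = 610.7830 kJ


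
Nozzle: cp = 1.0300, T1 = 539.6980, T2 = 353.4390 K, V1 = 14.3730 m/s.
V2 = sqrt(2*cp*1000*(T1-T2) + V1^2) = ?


dT = 186.2590 K
2*cp*1000*dT = 383693.5400
V1^2 = 206.5831
V2 = sqrt(383900.1231) = 619.5967 m/s

619.5967 m/s


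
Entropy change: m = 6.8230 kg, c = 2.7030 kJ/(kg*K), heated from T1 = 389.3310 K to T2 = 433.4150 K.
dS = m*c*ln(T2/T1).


T2/T1 = 1.1132
ln(T2/T1) = 0.1073
dS = 6.8230 * 2.7030 * 0.1073 = 1.9783 kJ/K

1.9783 kJ/K


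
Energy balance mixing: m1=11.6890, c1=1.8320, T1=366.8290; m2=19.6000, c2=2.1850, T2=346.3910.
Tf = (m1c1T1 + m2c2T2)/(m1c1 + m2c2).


num = 22689.9081
den = 64.2402
Tf = 353.2039 K

353.2039 K


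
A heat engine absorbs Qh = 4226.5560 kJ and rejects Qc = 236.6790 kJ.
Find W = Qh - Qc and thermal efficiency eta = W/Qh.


W = 4226.5560 - 236.6790 = 3989.8770 kJ
eta = 3989.8770 / 4226.5560 = 0.9440 = 94.4002%

W = 3989.8770 kJ, eta = 94.4002%


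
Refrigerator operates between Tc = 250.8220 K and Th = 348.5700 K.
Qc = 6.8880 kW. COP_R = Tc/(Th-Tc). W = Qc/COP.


COP = 250.8220 / 97.7480 = 2.5660
W = 6.8880 / 2.5660 = 2.6843 kW

COP = 2.5660, W = 2.6843 kW


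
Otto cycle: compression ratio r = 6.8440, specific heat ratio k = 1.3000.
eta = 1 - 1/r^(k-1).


r^(k-1) = 1.7807
eta = 1 - 1/1.7807 = 0.4384 = 43.8426%

43.8426%


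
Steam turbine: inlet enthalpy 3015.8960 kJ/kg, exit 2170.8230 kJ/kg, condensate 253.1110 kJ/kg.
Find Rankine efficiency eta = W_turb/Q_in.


W = 845.0730 kJ/kg
Q_in = 2762.7850 kJ/kg
eta = 0.3059 = 30.5877%

eta = 30.5877%


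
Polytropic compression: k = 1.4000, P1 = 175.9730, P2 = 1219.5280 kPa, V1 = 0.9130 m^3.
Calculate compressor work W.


(k-1)/k = 0.2857
(P2/P1)^exp = 1.7387
W = 3.5000 * 175.9730 * 0.9130 * (1.7387 - 1) = 415.3610 kJ

415.3610 kJ


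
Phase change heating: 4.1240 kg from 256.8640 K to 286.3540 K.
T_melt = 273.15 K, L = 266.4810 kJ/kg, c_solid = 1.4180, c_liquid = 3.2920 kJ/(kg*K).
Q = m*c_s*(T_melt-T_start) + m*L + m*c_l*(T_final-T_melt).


Q1 (sensible, solid) = 4.1240 * 1.4180 * 16.2860 = 95.2378 kJ
Q2 (latent) = 4.1240 * 266.4810 = 1098.9676 kJ
Q3 (sensible, liquid) = 4.1240 * 3.2920 * 13.2040 = 179.2603 kJ
Q_total = 1373.4657 kJ

1373.4657 kJ


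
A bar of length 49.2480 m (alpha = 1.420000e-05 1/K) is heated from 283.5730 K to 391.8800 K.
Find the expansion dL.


dT = 108.3070 K
dL = 1.420000e-05 * 49.2480 * 108.3070 = 0.075741 m
L_final = 49.323741 m

dL = 0.075741 m


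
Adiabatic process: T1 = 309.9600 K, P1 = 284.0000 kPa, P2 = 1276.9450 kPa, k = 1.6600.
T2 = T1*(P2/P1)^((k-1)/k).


(k-1)/k = 0.3976
(P2/P1)^exp = 1.8179
T2 = 309.9600 * 1.8179 = 563.4742 K

563.4742 K


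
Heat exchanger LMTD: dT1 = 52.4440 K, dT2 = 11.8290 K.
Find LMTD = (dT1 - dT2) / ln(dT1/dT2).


dT1/dT2 = 4.4335
ln(dT1/dT2) = 1.4892
LMTD = 40.6150 / 1.4892 = 27.2732 K

27.2732 K


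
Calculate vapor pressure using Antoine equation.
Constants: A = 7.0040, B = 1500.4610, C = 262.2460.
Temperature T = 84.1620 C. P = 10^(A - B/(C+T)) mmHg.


C+T = 346.4080
B/(C+T) = 4.3315
log10(P) = 7.0040 - 4.3315 = 2.6725
P = 10^2.6725 = 470.4518 mmHg

470.4518 mmHg


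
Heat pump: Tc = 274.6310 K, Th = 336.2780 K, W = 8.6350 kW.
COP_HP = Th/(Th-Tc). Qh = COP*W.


COP = 336.2780 / 61.6470 = 5.4549
Qh = 5.4549 * 8.6350 = 47.1030 kW

COP = 5.4549, Qh = 47.1030 kW


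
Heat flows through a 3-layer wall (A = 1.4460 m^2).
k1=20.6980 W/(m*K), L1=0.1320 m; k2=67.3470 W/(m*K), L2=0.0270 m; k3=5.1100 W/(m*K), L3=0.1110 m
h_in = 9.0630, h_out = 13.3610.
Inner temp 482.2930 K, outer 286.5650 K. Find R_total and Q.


R_conv_in = 1/(9.0630*1.4460) = 0.0763
R_1 = 0.1320/(20.6980*1.4460) = 0.0044
R_2 = 0.0270/(67.3470*1.4460) = 0.0003
R_3 = 0.1110/(5.1100*1.4460) = 0.0150
R_conv_out = 1/(13.3610*1.4460) = 0.0518
R_total = 0.1478 K/W
Q = 195.7280 / 0.1478 = 1324.4924 W

R_total = 0.1478 K/W, Q = 1324.4924 W


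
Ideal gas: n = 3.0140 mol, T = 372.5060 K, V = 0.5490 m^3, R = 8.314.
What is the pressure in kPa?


P = nRT/V = 3.0140 * 8.314 * 372.5060 / 0.5490
= 9334.4029 / 0.5490 = 17002.5553 Pa = 17.0026 kPa

17.0026 kPa


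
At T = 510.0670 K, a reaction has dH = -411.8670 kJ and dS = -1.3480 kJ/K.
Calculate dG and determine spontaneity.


T*dS = 510.0670 * -1.3480 = -687.5703 kJ
dG = -411.8670 + 687.5703 = 275.7033 kJ (non-spontaneous)

dG = 275.7033 kJ, non-spontaneous


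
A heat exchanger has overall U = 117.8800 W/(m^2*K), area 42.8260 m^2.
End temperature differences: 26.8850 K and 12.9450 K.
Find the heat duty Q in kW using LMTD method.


LMTD = 19.0734 K
Q = 117.8800 * 42.8260 * 19.0734 = 96289.0441 W = 96.2890 kW

96.2890 kW


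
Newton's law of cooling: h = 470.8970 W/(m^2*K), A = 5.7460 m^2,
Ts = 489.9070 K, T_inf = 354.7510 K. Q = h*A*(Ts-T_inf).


dT = 135.1560 K
Q = 470.8970 * 5.7460 * 135.1560 = 365701.6126 W

365701.6126 W


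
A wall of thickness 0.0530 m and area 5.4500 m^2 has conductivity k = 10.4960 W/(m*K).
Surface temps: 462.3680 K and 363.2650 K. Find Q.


dT = 99.1030 K
Q = 10.4960 * 5.4500 * 99.1030 / 0.0530 = 106962.4289 W

106962.4289 W


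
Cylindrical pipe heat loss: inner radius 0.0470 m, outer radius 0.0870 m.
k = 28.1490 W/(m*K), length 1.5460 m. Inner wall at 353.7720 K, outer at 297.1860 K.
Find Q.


dT = 56.5860 K
ln(ro/ri) = 0.6158
Q = 2*pi*28.1490*1.5460*56.5860 / 0.6158 = 25127.5118 W

25127.5118 W


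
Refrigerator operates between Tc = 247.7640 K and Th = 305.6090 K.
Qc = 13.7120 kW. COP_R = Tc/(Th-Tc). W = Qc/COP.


COP = 247.7640 / 57.8450 = 4.2832
W = 13.7120 / 4.2832 = 3.2013 kW

COP = 4.2832, W = 3.2013 kW


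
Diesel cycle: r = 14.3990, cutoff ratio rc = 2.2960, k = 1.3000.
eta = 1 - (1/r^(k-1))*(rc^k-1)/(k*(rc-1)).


r^(k-1) = 2.2259
rc^k = 2.9462
eta = 0.4810 = 48.1031%

48.1031%


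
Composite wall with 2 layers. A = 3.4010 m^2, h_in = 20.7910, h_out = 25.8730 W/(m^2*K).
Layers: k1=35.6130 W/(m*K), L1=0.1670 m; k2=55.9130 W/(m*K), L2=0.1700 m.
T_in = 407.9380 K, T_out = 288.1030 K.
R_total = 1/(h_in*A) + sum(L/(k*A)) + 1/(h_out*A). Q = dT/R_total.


R_conv_in = 1/(20.7910*3.4010) = 0.0141
R_1 = 0.1670/(35.6130*3.4010) = 0.0014
R_2 = 0.1700/(55.9130*3.4010) = 0.0009
R_conv_out = 1/(25.8730*3.4010) = 0.0114
R_total = 0.0278 K/W
Q = 119.8350 / 0.0278 = 4313.8052 W

R_total = 0.0278 K/W, Q = 4313.8052 W


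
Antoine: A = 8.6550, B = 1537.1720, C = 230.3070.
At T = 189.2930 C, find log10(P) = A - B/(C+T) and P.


C+T = 419.6000
B/(C+T) = 3.6634
log10(P) = 8.6550 - 3.6634 = 4.9916
P = 10^4.9916 = 98079.3758 mmHg

98079.3758 mmHg


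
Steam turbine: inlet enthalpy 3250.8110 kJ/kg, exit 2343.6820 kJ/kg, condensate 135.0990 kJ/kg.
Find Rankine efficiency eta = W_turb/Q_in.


W = 907.1290 kJ/kg
Q_in = 3115.7120 kJ/kg
eta = 0.2911 = 29.1147%

eta = 29.1147%


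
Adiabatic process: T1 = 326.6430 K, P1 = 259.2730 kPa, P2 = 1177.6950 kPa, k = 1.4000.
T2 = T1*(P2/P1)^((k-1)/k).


(k-1)/k = 0.2857
(P2/P1)^exp = 1.5410
T2 = 326.6430 * 1.5410 = 503.3457 K

503.3457 K


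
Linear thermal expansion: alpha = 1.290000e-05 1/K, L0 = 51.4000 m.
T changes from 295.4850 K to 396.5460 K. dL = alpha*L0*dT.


dT = 101.0610 K
dL = 1.290000e-05 * 51.4000 * 101.0610 = 0.067010 m
L_final = 51.467010 m

dL = 0.067010 m


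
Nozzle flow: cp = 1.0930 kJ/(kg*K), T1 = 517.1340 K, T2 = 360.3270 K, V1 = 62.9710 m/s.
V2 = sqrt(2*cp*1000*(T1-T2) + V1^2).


dT = 156.8070 K
2*cp*1000*dT = 342780.1020
V1^2 = 3965.3468
V2 = sqrt(346745.4488) = 588.8510 m/s

588.8510 m/s


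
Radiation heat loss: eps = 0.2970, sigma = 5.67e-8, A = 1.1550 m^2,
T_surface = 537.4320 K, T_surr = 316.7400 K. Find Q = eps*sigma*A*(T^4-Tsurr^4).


T^4 = 8.3425e+10
Tsurr^4 = 1.0065e+10
Q = 0.2970 * 5.67e-8 * 1.1550 * 7.3360e+10 = 1426.8512 W

1426.8512 W


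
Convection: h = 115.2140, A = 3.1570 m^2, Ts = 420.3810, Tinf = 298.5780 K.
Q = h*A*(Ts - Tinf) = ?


dT = 121.8030 K
Q = 115.2140 * 3.1570 * 121.8030 = 44303.4780 W

44303.4780 W


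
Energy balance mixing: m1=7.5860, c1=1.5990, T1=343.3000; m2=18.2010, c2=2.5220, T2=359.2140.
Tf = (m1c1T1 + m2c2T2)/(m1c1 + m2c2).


num = 20653.2060
den = 58.0329
Tf = 355.8877 K

355.8877 K


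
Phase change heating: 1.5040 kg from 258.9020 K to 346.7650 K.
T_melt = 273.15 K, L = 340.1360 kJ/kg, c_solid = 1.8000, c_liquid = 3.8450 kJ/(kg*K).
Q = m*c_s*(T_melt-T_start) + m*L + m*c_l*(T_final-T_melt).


Q1 (sensible, solid) = 1.5040 * 1.8000 * 14.2480 = 38.5722 kJ
Q2 (latent) = 1.5040 * 340.1360 = 511.5645 kJ
Q3 (sensible, liquid) = 1.5040 * 3.8450 * 73.6150 = 425.7067 kJ
Q_total = 975.8434 kJ

975.8434 kJ


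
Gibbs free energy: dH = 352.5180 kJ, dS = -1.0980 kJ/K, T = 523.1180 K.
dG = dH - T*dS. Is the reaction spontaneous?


T*dS = 523.1180 * -1.0980 = -574.3836 kJ
dG = 352.5180 + 574.3836 = 926.9016 kJ (non-spontaneous)

dG = 926.9016 kJ, non-spontaneous


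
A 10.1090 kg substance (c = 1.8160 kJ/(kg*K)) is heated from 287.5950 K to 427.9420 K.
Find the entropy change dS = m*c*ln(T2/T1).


T2/T1 = 1.4880
ln(T2/T1) = 0.3974
dS = 10.1090 * 1.8160 * 0.3974 = 7.2961 kJ/K

7.2961 kJ/K


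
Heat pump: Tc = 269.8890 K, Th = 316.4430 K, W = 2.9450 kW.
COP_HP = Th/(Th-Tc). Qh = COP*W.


COP = 316.4430 / 46.5540 = 6.7973
Qh = 6.7973 * 2.9450 = 20.0181 kW

COP = 6.7973, Qh = 20.0181 kW


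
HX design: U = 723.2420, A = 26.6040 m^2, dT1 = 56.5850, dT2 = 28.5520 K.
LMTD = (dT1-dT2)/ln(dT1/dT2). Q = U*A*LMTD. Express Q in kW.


LMTD = 40.9829 K
Q = 723.2420 * 26.6040 * 40.9829 = 788557.3668 W = 788.5574 kW

788.5574 kW


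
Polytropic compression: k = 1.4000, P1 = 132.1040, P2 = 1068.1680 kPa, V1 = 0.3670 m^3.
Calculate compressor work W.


(k-1)/k = 0.2857
(P2/P1)^exp = 1.8170
W = 3.5000 * 132.1040 * 0.3670 * (1.8170 - 1) = 138.6310 kJ

138.6310 kJ


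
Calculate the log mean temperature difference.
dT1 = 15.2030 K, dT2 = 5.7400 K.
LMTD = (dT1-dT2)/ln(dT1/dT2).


dT1/dT2 = 2.6486
ln(dT1/dT2) = 0.9740
LMTD = 9.4630 / 0.9740 = 9.7153 K

9.7153 K


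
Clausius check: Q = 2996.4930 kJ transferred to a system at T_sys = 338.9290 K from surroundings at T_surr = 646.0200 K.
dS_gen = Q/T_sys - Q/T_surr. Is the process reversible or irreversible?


dS_sys = 2996.4930/338.9290 = 8.8411 kJ/K
dS_surr = -2996.4930/646.0200 = -4.6384 kJ/K
dS_gen = 8.8411 - 4.6384 = 4.2027 kJ/K (irreversible)

dS_gen = 4.2027 kJ/K, irreversible


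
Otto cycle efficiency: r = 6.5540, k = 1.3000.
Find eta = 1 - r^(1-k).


r^(k-1) = 1.7577
eta = 1 - 1/1.7577 = 0.4311 = 43.1084%

43.1084%


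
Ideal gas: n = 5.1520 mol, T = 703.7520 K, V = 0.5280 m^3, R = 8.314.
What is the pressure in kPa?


P = nRT/V = 5.1520 * 8.314 * 703.7520 / 0.5280
= 30144.3217 / 0.5280 = 57091.5185 Pa = 57.0915 kPa

57.0915 kPa


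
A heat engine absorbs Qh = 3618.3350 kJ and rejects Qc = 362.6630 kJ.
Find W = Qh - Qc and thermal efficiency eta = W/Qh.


W = 3618.3350 - 362.6630 = 3255.6720 kJ
eta = 3255.6720 / 3618.3350 = 0.8998 = 89.9771%

W = 3255.6720 kJ, eta = 89.9771%


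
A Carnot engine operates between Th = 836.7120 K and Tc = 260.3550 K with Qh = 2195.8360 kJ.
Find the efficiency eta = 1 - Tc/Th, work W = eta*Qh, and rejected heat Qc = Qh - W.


eta = 1 - 260.3550/836.7120 = 0.6888
W = 0.6888 * 2195.8360 = 1512.5700 kJ
Qc = 2195.8360 - 1512.5700 = 683.2660 kJ

eta = 68.8836%, W = 1512.5700 kJ, Qc = 683.2660 kJ


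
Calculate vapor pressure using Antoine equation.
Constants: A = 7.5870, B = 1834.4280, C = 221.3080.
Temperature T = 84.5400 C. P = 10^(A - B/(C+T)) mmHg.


C+T = 305.8480
B/(C+T) = 5.9978
log10(P) = 7.5870 - 5.9978 = 1.5892
P = 10^1.5892 = 38.8292 mmHg

38.8292 mmHg


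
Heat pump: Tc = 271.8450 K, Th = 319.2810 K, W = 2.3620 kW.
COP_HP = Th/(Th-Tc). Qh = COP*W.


COP = 319.2810 / 47.4360 = 6.7308
Qh = 6.7308 * 2.3620 = 15.8981 kW

COP = 6.7308, Qh = 15.8981 kW


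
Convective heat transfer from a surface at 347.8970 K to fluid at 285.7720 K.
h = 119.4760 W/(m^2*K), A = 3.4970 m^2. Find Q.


dT = 62.1250 K
Q = 119.4760 * 3.4970 * 62.1250 = 25956.2954 W

25956.2954 W


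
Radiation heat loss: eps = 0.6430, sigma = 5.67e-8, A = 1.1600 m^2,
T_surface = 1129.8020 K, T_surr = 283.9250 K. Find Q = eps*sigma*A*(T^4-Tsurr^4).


T^4 = 1.6293e+12
Tsurr^4 = 6.4985e+09
Q = 0.6430 * 5.67e-8 * 1.1600 * 1.6228e+12 = 68631.8568 W

68631.8568 W


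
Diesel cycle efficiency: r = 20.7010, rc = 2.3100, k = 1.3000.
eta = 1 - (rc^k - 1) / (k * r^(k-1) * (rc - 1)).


r^(k-1) = 2.4820
rc^k = 2.9696
eta = 0.5340 = 53.4025%

53.4025%


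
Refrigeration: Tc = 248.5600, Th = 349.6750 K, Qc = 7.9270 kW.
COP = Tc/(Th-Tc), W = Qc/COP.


COP = 248.5600 / 101.1150 = 2.4582
W = 7.9270 / 2.4582 = 3.2247 kW

COP = 2.4582, W = 3.2247 kW


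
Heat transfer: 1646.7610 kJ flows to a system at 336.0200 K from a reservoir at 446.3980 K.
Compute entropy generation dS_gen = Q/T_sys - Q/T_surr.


dS_sys = 1646.7610/336.0200 = 4.9008 kJ/K
dS_surr = -1646.7610/446.3980 = -3.6890 kJ/K
dS_gen = 4.9008 - 3.6890 = 1.2118 kJ/K (irreversible)

dS_gen = 1.2118 kJ/K, irreversible


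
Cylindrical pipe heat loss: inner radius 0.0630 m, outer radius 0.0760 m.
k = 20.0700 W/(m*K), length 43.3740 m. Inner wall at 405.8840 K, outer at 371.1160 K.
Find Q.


dT = 34.7680 K
ln(ro/ri) = 0.1876
Q = 2*pi*20.0700*43.3740*34.7680 / 0.1876 = 1013693.8222 W

1013693.8222 W


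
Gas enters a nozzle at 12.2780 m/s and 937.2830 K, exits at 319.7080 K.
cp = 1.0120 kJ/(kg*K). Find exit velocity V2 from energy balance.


dT = 617.5750 K
2*cp*1000*dT = 1249971.8000
V1^2 = 150.7493
V2 = sqrt(1250122.5493) = 1118.0888 m/s

1118.0888 m/s


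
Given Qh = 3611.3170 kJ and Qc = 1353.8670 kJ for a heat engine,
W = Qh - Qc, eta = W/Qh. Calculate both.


W = 3611.3170 - 1353.8670 = 2257.4500 kJ
eta = 2257.4500 / 3611.3170 = 0.6251 = 62.5104%

W = 2257.4500 kJ, eta = 62.5104%


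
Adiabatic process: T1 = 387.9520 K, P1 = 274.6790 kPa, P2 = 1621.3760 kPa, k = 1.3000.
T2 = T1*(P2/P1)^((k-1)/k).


(k-1)/k = 0.2308
(P2/P1)^exp = 1.5064
T2 = 387.9520 * 1.5064 = 584.4058 K

584.4058 K


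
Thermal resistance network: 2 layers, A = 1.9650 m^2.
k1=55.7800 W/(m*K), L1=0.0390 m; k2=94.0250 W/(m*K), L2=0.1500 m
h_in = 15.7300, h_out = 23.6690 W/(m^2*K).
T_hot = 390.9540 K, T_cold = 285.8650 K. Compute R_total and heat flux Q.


R_conv_in = 1/(15.7300*1.9650) = 0.0324
R_1 = 0.0390/(55.7800*1.9650) = 0.0004
R_2 = 0.1500/(94.0250*1.9650) = 0.0008
R_conv_out = 1/(23.6690*1.9650) = 0.0215
R_total = 0.0550 K/W
Q = 105.0890 / 0.0550 = 1909.9732 W

R_total = 0.0550 K/W, Q = 1909.9732 W


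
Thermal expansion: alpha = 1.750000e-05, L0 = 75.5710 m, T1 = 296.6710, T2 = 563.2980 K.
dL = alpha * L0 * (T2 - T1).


dT = 266.6270 K
dL = 1.750000e-05 * 75.5710 * 266.6270 = 0.352612 m
L_final = 75.923612 m

dL = 0.352612 m


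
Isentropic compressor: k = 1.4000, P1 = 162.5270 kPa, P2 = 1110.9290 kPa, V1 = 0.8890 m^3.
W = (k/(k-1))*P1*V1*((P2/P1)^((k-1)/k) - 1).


(k-1)/k = 0.2857
(P2/P1)^exp = 1.7318
W = 3.5000 * 162.5270 * 0.8890 * (1.7318 - 1) = 370.0841 kJ

370.0841 kJ


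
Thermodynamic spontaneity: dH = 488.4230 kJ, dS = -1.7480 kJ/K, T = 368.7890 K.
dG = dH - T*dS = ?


T*dS = 368.7890 * -1.7480 = -644.6432 kJ
dG = 488.4230 + 644.6432 = 1133.0662 kJ (non-spontaneous)

dG = 1133.0662 kJ, non-spontaneous
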